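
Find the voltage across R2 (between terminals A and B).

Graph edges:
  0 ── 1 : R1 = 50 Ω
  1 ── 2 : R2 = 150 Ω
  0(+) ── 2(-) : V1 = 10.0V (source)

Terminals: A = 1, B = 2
R1 and R2 are in series across V1 (node 0 → node 1 → node 2), and the output A–B is taken across R2, so this is a voltage divider.
Series current: I = V1/(R1 + R2) = 10/(50 + 150) = 10/200 = 0.05 A
V_R2 = I × R2 = V1 × R2/(R1 + R2) = 10 × 150/200 = 7.5 V

Final answer: 7.5 V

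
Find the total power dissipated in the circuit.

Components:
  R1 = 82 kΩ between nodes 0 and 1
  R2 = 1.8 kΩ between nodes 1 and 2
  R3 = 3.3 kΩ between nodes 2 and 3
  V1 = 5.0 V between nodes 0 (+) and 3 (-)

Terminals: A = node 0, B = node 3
Nodal analysis, taking node 3 as the 0 V reference.
Source V1 fixes V_0 = 5 V.
KCL at each unknown node (sum of currents leaving = 0; resistances in Ω):
  Node 1: (V_1 - 5)/82000 + (V_1 - V_2)/1800 = 0
  Node 2: (V_2 - V_1)/1800 + (V_2 - 0)/3300 = 0
Collecting terms (coefficients in siemens):
  0.0005678·V_1 - 0.0005556·V_2 = 0.00006098
  0.0008586·V_2 - 0.0005556·V_1 = 0
Determinant D = (0.0005678)(0.0008586) - (-0.0005556)(-0.0005556) = 0.0000001788
V_1 = [(0.00006098)(0.0008586) - (-0.0005556)(0)]/D = 0.2928 V
V_2 = [(0.0005678)(0) - (0.00006098)(-0.0005556)]/D = 0.1894 V
Power in each resistor, P = (ΔV)²/R:
  P_R1 = (5 - 0.2928)²/82000 = 0.0002702 W
  P_R2 = (0.2928 - 0.1894)²/1800 = 0.000005932 W
  P_R3 = (0.1894 - 0)²/3300 = 0.00001087 W
P_total = P_R1 + P_R2 + P_R3 = 0.000287 W

Final answer: 0.000287 W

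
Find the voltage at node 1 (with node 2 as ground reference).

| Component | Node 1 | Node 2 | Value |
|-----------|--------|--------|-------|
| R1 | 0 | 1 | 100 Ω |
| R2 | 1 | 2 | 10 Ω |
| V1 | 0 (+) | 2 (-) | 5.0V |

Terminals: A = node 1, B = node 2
Nodal analysis, taking node 2 as the 0 V reference.
Source V1 fixes V_0 = 5 V.
KCL at each unknown node (sum of currents leaving = 0; resistances in Ω):
  Node 1: (V_1 - 5)/100 + (V_1 - 0)/10 = 0
Collecting terms: 0.11 × V_1 = 0.05  =>  V_1 = 0.4545 V
The requested potential is V_1 = 0.4545 V.

Final answer: V_1 = 0.4545 V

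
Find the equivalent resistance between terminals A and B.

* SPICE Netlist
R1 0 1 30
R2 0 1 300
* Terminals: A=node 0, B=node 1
Reduce the network between node 0 (A) and node 1 (B) by series/parallel combination:
  Rp1 = R1 ‖ R2 (parallel, both between nodes 0 and 1) = 1/(1/30 + 1/300) = 27.27 Ω
R_eq = 27.27 Ω

Final answer: 27.27 Ω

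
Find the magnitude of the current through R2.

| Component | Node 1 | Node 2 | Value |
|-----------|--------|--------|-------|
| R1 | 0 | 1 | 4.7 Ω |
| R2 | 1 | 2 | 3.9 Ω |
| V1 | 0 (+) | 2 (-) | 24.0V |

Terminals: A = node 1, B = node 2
Nodal analysis, taking node 2 as the 0 V reference.
Source V1 fixes V_0 = 24 V.
KCL at each unknown node (sum of currents leaving = 0; resistances in Ω):
  Node 1: (V_1 - 24)/4.7 + (V_1 - 0)/3.9 = 0
Collecting terms: 0.4692 × V_1 = 5.106  =>  V_1 = 10.88 V
I_R2 = (V_1 - V_2)/R2 = (10.88 - 0)/3.9 = 2.791 A
|I_R2| = 2.791 A

Final answer: |I_R2| = 2.791 A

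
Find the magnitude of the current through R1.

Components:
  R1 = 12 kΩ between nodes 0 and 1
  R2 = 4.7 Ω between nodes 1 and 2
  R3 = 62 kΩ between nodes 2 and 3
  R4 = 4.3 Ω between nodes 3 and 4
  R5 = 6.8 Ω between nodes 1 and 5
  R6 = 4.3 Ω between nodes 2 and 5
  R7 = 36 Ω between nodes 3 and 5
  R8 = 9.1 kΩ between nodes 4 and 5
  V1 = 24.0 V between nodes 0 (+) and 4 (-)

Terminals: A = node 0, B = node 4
Nodal analysis, taking node 4 as the 0 V reference.
Source V1 fixes V_0 = 24 V.
KCL at each unknown node (sum of currents leaving = 0; resistances in Ω):
  Node 1: (V_1 - 24)/12000 + (V_1 - V_2)/4.7 + (V_1 - V_5)/6.8 = 0
  Node 2: (V_2 - V_1)/4.7 + (V_2 - V_3)/62000 + (V_2 - V_5)/4.3 = 0
  Node 3: (V_3 - V_2)/62000 + (V_3 - 0)/4.3 + (V_3 - V_5)/36 = 0
  Node 5: (V_5 - V_1)/6.8 + (V_5 - V_2)/4.3 + (V_5 - V_3)/36 + (V_5 - 0)/9100 = 0
Collecting terms (coefficients in siemens):
  0.3599·V_1 - 0.2128·V_2 - 0.1471·V_5 = 0.002
  0.4453·V_2 - 0.2128·V_1 - 0.00001613·V_3 - 0.2326·V_5 = 0
  0.2604·V_3 - 0.00001613·V_2 - 0.02778·V_5 = 0
  0.4075·V_5 - 0.1471·V_1 - 0.2326·V_2 - 0.02778·V_3 = 0
Solving these 4 simultaneous equations (Gaussian elimination) gives:
  V_1 = 0.08762 V, V_2 = 0.08359 V, V_3 = 0.008531 V, V_5 = 0.07991 V
I_R1 = (V_0 - V_1)/R1 = (24 - 0.08762)/12000 = 0.001993 A
|I_R1| = 0.001993 A

Final answer: |I_R1| = 0.001993 A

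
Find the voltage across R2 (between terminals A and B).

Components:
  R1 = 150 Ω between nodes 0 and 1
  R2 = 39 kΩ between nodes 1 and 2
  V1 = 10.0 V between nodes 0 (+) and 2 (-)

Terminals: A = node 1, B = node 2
R1 and R2 are in series across V1 (node 0 → node 1 → node 2), and the output A–B is taken across R2, so this is a voltage divider.
Series current: I = V1/(R1 + R2) = 10/(150 + 39000) = 10/39150 = 0.0002554 A
V_R2 = I × R2 = V1 × R2/(R1 + R2) = 10 × 39000/39150 = 9.962 V

Final answer: 9.962 V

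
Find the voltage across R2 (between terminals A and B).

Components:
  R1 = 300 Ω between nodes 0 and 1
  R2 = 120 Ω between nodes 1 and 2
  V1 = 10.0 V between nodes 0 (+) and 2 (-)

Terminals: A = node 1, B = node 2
R1 and R2 are in series across V1 (node 0 → node 1 → node 2), and the output A–B is taken across R2, so this is a voltage divider.
Series current: I = V1/(R1 + R2) = 10/(300 + 120) = 10/420 = 0.02381 A
V_R2 = I × R2 = V1 × R2/(R1 + R2) = 10 × 120/420 = 2.857 V

Final answer: 2.857 V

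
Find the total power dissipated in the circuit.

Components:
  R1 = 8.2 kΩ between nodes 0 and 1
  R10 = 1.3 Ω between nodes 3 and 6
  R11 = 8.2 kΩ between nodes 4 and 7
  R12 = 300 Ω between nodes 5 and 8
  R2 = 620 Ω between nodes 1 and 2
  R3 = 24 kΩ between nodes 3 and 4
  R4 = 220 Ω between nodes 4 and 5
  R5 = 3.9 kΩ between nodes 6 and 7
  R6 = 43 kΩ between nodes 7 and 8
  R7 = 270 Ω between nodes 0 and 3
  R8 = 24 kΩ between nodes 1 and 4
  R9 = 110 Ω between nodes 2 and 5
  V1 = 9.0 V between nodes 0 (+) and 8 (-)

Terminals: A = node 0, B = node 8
Nodal analysis, taking node 8 as the 0 V reference.
Source V1 fixes V_0 = 9 V.
KCL at each unknown node (sum of currents leaving = 0; resistances in Ω):
  Node 1: (V_1 - 9)/8200 + (V_1 - V_2)/620 + (V_1 - V_4)/24000 = 0
  Node 2: (V_2 - V_1)/620 + (V_2 - V_5)/110 = 0
  Node 3: (V_3 - V_4)/24000 + (V_3 - 9)/270 + (V_3 - V_6)/1.3 = 0
  Node 4: (V_4 - V_3)/24000 + (V_4 - V_5)/220 + (V_4 - V_1)/24000 + (V_4 - V_7)/8200 = 0
  Node 5: (V_5 - V_4)/220 + (V_5 - V_2)/110 + (V_5 - 0)/300 = 0
  Node 6: (V_6 - V_7)/3900 + (V_6 - V_3)/1.3 = 0
  Node 7: (V_7 - V_6)/3900 + (V_7 - 0)/43000 + (V_7 - V_4)/8200 = 0
Collecting terms (coefficients in siemens):
  0.001777·V_1 - 0.001613·V_2 - 0.00004167·V_4 = 0.001098
  0.0107·V_2 - 0.001613·V_1 - 0.009091·V_5 = 0
  0.773·V_3 - 0.00004167·V_4 - 0.7692·V_6 = 0.03333
  0.004751·V_4 - 0.00004167·V_1 - 0.00004167·V_3 - 0.004545·V_5 - 0.000122·V_7 = 0
  0.01697·V_5 - 0.009091·V_2 - 0.004545·V_4 = 0
  0.7695·V_6 - 0.7692·V_3 - 0.0002564·V_7 = 0
  0.0004016·V_7 - 0.000122·V_4 - 0.0002564·V_6 = 0
Solving these 7 simultaneous equations (Gaussian elimination) gives:
  V_1 = 1.243 V, V_2 = 0.6684 V, V_3 = 8.709 V, V_4 = 0.7781 V
  V_5 = 0.5665 V, V_6 = 8.708 V, V_7 = 5.796 V
Power in each resistor, P = (ΔV)²/R:
  P_R1 = (9 - 1.243)²/8200 = 0.007338 W
  P_R2 = (1.243 - 0.6684)²/620 = 0.0005323 W
  P_R3 = (8.709 - 0.7781)²/24000 = 0.002621 W
  P_R4 = (0.7781 - 0.5665)²/220 = 0.0002035 W
  P_R5 = (8.708 - 5.796)²/3900 = 0.002175 W
  P_R6 = (5.796 - 0)²/43000 = 0.0007812 W
  P_R7 = (9 - 8.709)²/270 = 0.0003133 W
  P_R8 = (1.243 - 0.7781)²/24000 = 0.000009003 W
  P_R9 = (0.6684 - 0.5665)²/110 = 0.00009445 W
  P_R10 = (8.709 - 8.708)²/1.3 = 0.0000007249 W
  P_R11 = (0.7781 - 5.796)²/8200 = 0.003071 W
  P_R12 = (0.5665 - 0)²/300 = 0.00107 W
P_total = P_R1 + P_R2 + P_R3 + P_R4 + P_R5 + P_R6 + P_R7 + P_R8 + P_R9 + P_R10 + P_R11 + P_R12 = 0.01821 W

Final answer: 0.01821 W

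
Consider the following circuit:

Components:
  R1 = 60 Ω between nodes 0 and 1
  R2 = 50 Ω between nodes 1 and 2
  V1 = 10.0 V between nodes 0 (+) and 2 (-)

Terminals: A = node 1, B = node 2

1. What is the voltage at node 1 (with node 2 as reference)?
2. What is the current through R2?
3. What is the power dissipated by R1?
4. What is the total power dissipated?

Nodal analysis, taking node 2 as the 0 V reference.
Source V1 fixes V_0 = 10 V.
KCL at each unknown node (sum of currents leaving = 0; resistances in Ω):
  Node 1: (V_1 - 10)/60 + (V_1 - 0)/50 = 0
Collecting terms: 0.03667 × V_1 = 0.1667  =>  V_1 = 4.545 V
Part 1:
  Read off the nodal solution: V_1 = 4.545 V
Part 2:
  I_R2 = (V_1 - V_2)/R2 = (4.545 - 0)/50 = 0.09091 A
  Magnitude: I_R2 = 0.09091 A
Part 3:
  I_R1 = (V_0 - V_1)/R1 = (10 - 4.545)/60 = 0.09091 A
  P_R1 = I_R1² × R1 = (0.09091)² × 60 = 0.4959 W
Part 4:
  Power in each resistor, P = (ΔV)²/R:
    P_R1 = (10 - 4.545)²/60 = 0.4959 W
    P_R2 = (4.545 - 0)²/50 = 0.4132 W
  P_total = P_R1 + P_R2 = 0.9091 W

Final answers:
1. V_1 = 4.545 V
2. I_R2 = 0.09091 A
3. P_R1 = 0.4959 W
4. P_total = 0.9091 W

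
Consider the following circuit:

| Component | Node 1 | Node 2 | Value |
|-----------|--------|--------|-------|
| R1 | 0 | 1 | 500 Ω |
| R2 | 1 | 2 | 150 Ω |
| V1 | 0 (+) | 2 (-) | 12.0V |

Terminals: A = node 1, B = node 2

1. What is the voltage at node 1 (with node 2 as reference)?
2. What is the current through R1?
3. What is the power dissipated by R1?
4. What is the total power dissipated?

Nodal analysis, taking node 2 as the 0 V reference.
Source V1 fixes V_0 = 12 V.
KCL at each unknown node (sum of currents leaving = 0; resistances in Ω):
  Node 1: (V_1 - 12)/500 + (V_1 - 0)/150 = 0
Collecting terms: 0.008667 × V_1 = 0.024  =>  V_1 = 2.769 V
Part 1:
  Read off the nodal solution: V_1 = 2.769 V
Part 2:
  I_R1 = (V_0 - V_1)/R1 = (12 - 2.769)/500 = 0.01846 A
  Magnitude: I_R1 = 0.01846 A
Part 3:
  I_R1 = (V_0 - V_1)/R1 = (12 - 2.769)/500 = 0.01846 A
  P_R1 = I_R1² × R1 = (0.01846)² × 500 = 0.1704 W
Part 4:
  Power in each resistor, P = (ΔV)²/R:
    P_R1 = (12 - 2.769)²/500 = 0.1704 W
    P_R2 = (2.769 - 0)²/150 = 0.05112 W
  P_total = P_R1 + P_R2 = 0.2215 W

Final answers:
1. V_1 = 2.769 V
2. I_R1 = 0.01846 A
3. P_R1 = 0.1704 W
4. P_total = 0.2215 W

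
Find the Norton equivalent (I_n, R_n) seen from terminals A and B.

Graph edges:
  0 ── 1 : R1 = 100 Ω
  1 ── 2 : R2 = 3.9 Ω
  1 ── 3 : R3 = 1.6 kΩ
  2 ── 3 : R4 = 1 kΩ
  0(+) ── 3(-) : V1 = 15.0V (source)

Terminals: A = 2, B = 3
Find the Thévenin equivalent first; then I_n = V_th/R_th and R_n = R_th.
Step 1 — V_th is the open-circuit voltage V_A - V_B (nothing connected across the terminals).
Nodal analysis, taking node 3 as the 0 V reference.
Source V1 fixes V_0 = 15 V.
KCL at each unknown node (sum of currents leaving = 0; resistances in Ω):
  Node 1: (V_1 - 15)/100 + (V_1 - V_2)/3.9 + (V_1 - 0)/1600 = 0
  Node 2: (V_2 - V_1)/3.9 + (V_2 - 0)/1000 = 0
Collecting terms (coefficients in siemens):
  0.267·V_1 - 0.2564·V_2 = 0.15
  0.2574·V_2 - 0.2564·V_1 = 0
Determinant D = (0.267)(0.2574) - (-0.2564)(-0.2564) = 0.002991
V_1 = [(0.15)(0.2574) - (-0.2564)(0)]/D = 12.91 V
V_2 = [(0.267)(0) - (0.15)(-0.2564)]/D = 12.86 V
V_th = V_2 - V_3 = 12.86 - 0 = 12.86 V
Step 2 — R_th: zero the source — replace V1 by a short circuit (node 3 merges into node 0) — and find the resistance seen between A (node 2) and B (node 0).
Reduce the network between node 2 (A) and node 0 (B) by series/parallel combination:
  Rp1 = R1 ‖ R3 (parallel, both between nodes 0 and 1) = 1/(1/100 + 1/1600) = 94.12 Ω
  Rs1 = R2 + Rp1 (series, joined only at node 1) = 3.9 + 94.12 = 98.02 Ω
  Rp2 = R4 ‖ Rs1 (parallel, both between nodes 0 and 2) = 1/(1/1000 + 1/98.02) = 89.27 Ω
R_th = 89.27 Ω
I_n = V_th/R_th = 12.86/89.27 = 0.144 A, and R_n = R_th = 89.27 Ω

Final answer: I_n = 0.144 A, R_n = 89.27 Ω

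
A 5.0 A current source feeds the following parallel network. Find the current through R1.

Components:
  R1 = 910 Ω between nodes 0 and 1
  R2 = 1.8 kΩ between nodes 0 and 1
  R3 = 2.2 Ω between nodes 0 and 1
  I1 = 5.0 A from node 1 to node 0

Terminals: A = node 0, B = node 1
All resistors sit directly between nodes 0 and 1, so they are in parallel and share one voltage V; the full source current 5 A splits among them.
1/R_par = 1/910 + 1/1800 + 1/2.2 = 0.4562 S  =>  R_par = 2.192 Ω
V = I × R_par = 5 × 2.192 = 10.96 V
I_R1 = V/R1 = 10.96/910 = 0.01204 A

Final answer: 0.01204 A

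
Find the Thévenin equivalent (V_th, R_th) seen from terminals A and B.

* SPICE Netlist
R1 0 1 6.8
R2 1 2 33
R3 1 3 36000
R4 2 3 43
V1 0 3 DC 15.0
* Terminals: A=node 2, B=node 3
Step 1 — V_th is the open-circuit voltage V_A - V_B (nothing connected across the terminals).
Nodal analysis, taking node 3 as the 0 V reference.
Source V1 fixes V_0 = 15 V.
KCL at each unknown node (sum of currents leaving = 0; resistances in Ω):
  Node 1: (V_1 - 15)/6.8 + (V_1 - V_2)/33 + (V_1 - 0)/36000 = 0
  Node 2: (V_2 - V_1)/33 + (V_2 - 0)/43 = 0
Collecting terms (coefficients in siemens):
  0.1774·V_1 - 0.0303·V_2 = 2.206
  0.05356·V_2 - 0.0303·V_1 = 0
Determinant D = (0.1774)(0.05356) - (-0.0303)(-0.0303) = 0.008583
V_1 = [(2.206)(0.05356) - (-0.0303)(0)]/D = 13.77 V
V_2 = [(0.1774)(0) - (2.206)(-0.0303)]/D = 7.789 V
V_th = V_2 - V_3 = 7.789 - 0 = 7.789 V
Step 2 — R_th: zero the source — replace V1 by a short circuit (node 3 merges into node 0) — and find the resistance seen between A (node 2) and B (node 0).
Reduce the network between node 2 (A) and node 0 (B) by series/parallel combination:
  Rp1 = R1 ‖ R3 (parallel, both between nodes 0 and 1) = 1/(1/6.8 + 1/36000) = 6.799 Ω
  Rs1 = R2 + Rp1 (series, joined only at node 1) = 33 + 6.799 = 39.8 Ω
  Rp2 = R4 ‖ Rs1 (parallel, both between nodes 0 and 2) = 1/(1/43 + 1/39.8) = 20.67 Ω
R_th = 20.67 Ω

Final answer: V_th = 7.789 V, R_th = 20.67 Ω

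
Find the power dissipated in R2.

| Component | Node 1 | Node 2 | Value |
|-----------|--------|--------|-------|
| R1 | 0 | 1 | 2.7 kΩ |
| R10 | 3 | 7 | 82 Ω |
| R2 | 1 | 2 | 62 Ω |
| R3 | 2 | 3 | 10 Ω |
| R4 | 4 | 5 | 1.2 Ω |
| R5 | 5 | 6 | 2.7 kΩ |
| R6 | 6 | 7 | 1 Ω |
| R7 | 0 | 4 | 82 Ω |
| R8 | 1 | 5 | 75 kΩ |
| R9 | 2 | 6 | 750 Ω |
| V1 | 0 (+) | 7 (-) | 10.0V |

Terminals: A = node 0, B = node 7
Nodal analysis, taking node 7 as the 0 V reference.
Source V1 fixes V_0 = 10 V.
KCL at each unknown node (sum of currents leaving = 0; resistances in Ω):
  Node 1: (V_1 - 10)/2700 + (V_1 - V_2)/62 + (V_1 - V_5)/75000 = 0
  Node 2: (V_2 - V_1)/62 + (V_2 - V_3)/10 + (V_2 - V_6)/750 = 0
  Node 3: (V_3 - V_2)/10 + (V_3 - 0)/82 = 0
  Node 4: (V_4 - V_5)/1.2 + (V_4 - 10)/82 = 0
  Node 5: (V_5 - V_4)/1.2 + (V_5 - V_6)/2700 + (V_5 - V_1)/75000 = 0
  Node 6: (V_6 - V_5)/2700 + (V_6 - 0)/1 + (V_6 - V_2)/750 = 0
Collecting terms (coefficients in siemens):
  0.01651·V_1 - 0.01613·V_2 - 0.00001333·V_5 = 0.003704
  0.1175·V_2 - 0.01613·V_1 - 0.1·V_3 - 0.001333·V_6 = 0
  0.1122·V_3 - 0.1·V_2 = 0
  0.8455·V_4 - 0.8333·V_5 = 0.122
  0.8337·V_5 - 0.00001333·V_1 - 0.8333·V_4 - 0.0003704·V_6 = 0
  1.002·V_6 - 0.001333·V_2 - 0.0003704·V_5 = 0
Solving these 6 simultaneous equations (Gaussian elimination) gives:
  V_1 = 0.5233 V, V_2 = 0.2981 V, V_3 = 0.2657 V, V_4 = 9.696 V
  V_5 = 9.691 V, V_6 = 0.00398 V
I_R2 = (V_1 - V_2)/R2 = (0.5233 - 0.2981)/62 = 0.003632 A
P_R2 = I_R2² × R2 = (0.003632)² × 62 = 0.0008179 W

Final answer: 0.0008179 W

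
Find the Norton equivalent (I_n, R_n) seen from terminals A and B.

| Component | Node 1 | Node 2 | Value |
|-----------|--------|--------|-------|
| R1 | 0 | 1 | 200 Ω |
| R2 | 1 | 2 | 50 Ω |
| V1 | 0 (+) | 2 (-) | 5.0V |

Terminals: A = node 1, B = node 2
Find the Thévenin equivalent first; then I_n = V_th/R_th and R_n = R_th.
Step 1 — V_th is the open-circuit voltage V_A - V_B (nothing connected across the terminals).
Nodal analysis, taking node 2 as the 0 V reference.
Source V1 fixes V_0 = 5 V.
KCL at each unknown node (sum of currents leaving = 0; resistances in Ω):
  Node 1: (V_1 - 5)/200 + (V_1 - 0)/50 = 0
Collecting terms: 0.025 × V_1 = 0.025  =>  V_1 = 1 V
V_th = V_1 - V_2 = 1 - 0 = 1 V
Step 2 — R_th: zero the source — replace V1 by a short circuit (node 2 merges into node 0) — and find the resistance seen between A (node 1) and B (node 0).
Reduce the network between node 1 (A) and node 0 (B) by series/parallel combination:
  Rp1 = R1 ‖ R2 (parallel, both between nodes 0 and 1) = 1/(1/200 + 1/50) = 40 Ω
R_th = 40 Ω
I_n = V_th/R_th = 1/40 = 0.025 A, and R_n = R_th = 40 Ω

Final answer: I_n = 0.025 A, R_n = 40 Ω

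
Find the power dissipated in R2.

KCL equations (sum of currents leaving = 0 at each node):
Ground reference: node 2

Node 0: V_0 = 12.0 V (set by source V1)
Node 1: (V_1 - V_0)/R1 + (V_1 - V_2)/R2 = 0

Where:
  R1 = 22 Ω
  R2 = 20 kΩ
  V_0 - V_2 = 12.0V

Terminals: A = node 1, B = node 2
Nodal analysis, taking node 2 as the 0 V reference.
Source V1 fixes V_0 = 12 V.
KCL at each unknown node (sum of currents leaving = 0; resistances in Ω):
  Node 1: (V_1 - 12)/22 + (V_1 - 0)/20000 = 0
Collecting terms: 0.0455 × V_1 = 0.5455  =>  V_1 = 11.99 V
I_R2 = (V_1 - V_2)/R2 = (11.99 - 0)/20000 = 0.0005993 A
P_R2 = I_R2² × R2 = (0.0005993)² × 20000 = 0.007184 W

Final answer: 0.007184 W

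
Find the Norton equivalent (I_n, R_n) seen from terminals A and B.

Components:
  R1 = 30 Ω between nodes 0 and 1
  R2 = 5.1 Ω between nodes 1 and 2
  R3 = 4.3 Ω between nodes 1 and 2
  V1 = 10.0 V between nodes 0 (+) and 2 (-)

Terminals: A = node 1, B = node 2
Find the Thévenin equivalent first; then I_n = V_th/R_th and R_n = R_th.
Step 1 — V_th is the open-circuit voltage V_A - V_B (nothing connected across the terminals).
Nodal analysis, taking node 2 as the 0 V reference.
Source V1 fixes V_0 = 10 V.
KCL at each unknown node (sum of currents leaving = 0; resistances in Ω):
  Node 1: (V_1 - 10)/30 + (V_1 - 0)/5.1 + (V_1 - 0)/4.3 = 0
Collecting terms: 0.462 × V_1 = 0.3333  =>  V_1 = 0.7215 V
V_th = V_1 - V_2 = 0.7215 - 0 = 0.7215 V
Step 2 — R_th: zero the source — replace V1 by a short circuit (node 2 merges into node 0) — and find the resistance seen between A (node 1) and B (node 0).
Reduce the network between node 1 (A) and node 0 (B) by series/parallel combination:
  Rp1 = R1 ‖ R2 ‖ R3 (parallel, all between nodes 0 and 1) = 1/(1/30 + 1/5.1 + 1/4.3) = 2.165 Ω
R_th = 2.165 Ω
I_n = V_th/R_th = 0.7215/2.165 = 0.3333 A, and R_n = R_th = 2.165 Ω

Final answer: I_n = 0.3333 A, R_n = 2.165 Ω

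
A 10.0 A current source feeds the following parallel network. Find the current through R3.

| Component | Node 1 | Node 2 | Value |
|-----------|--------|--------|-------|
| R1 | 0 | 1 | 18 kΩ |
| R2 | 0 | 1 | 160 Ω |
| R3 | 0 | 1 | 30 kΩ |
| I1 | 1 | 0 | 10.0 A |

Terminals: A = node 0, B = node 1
All resistors sit directly between nodes 0 and 1, so they are in parallel and share one voltage V; the full source current 10 A splits among them.
1/R_par = 1/18000 + 1/160 + 1/30000 = 0.006339 S  =>  R_par = 157.8 Ω
V = I × R_par = 10 × 157.8 = 1578 V
I_R3 = V/R3 = 1578/30000 = 0.05259 A

Final answer: 0.05259 A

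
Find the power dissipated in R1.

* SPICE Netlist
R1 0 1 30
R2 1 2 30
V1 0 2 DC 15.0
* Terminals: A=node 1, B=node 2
Nodal analysis, taking node 2 as the 0 V reference.
Source V1 fixes V_0 = 15 V.
KCL at each unknown node (sum of currents leaving = 0; resistances in Ω):
  Node 1: (V_1 - 15)/30 + (V_1 - 0)/30 = 0
Collecting terms: 0.06667 × V_1 = 0.5  =>  V_1 = 7.5 V
I_R1 = (V_0 - V_1)/R1 = (15 - 7.5)/30 = 0.25 A
P_R1 = I_R1² × R1 = (0.25)² × 30 = 1.875 W

Final answer: 1.875 W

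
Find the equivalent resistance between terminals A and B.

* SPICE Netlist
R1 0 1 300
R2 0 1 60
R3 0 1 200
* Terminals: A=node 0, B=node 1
Reduce the network between node 0 (A) and node 1 (B) by series/parallel combination:
  Rp1 = R1 ‖ R2 ‖ R3 (parallel, all between nodes 0 and 1) = 1/(1/300 + 1/60 + 1/200) = 40 Ω
R_eq = 40 Ω

Final answer: 40 Ω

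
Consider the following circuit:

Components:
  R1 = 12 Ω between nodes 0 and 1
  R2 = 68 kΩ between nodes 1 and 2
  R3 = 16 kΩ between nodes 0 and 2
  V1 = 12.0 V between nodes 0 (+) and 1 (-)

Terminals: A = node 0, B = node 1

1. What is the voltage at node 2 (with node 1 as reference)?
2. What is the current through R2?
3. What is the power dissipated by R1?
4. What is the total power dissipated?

Nodal analysis, taking node 1 as the 0 V reference.
Source V1 fixes V_0 = 12 V.
KCL at each unknown node (sum of currents leaving = 0; resistances in Ω):
  Node 2: (V_2 - 0)/68000 + (V_2 - 12)/16000 = 0
Collecting terms: 0.00007721 × V_2 = 0.00075  =>  V_2 = 9.714 V
Part 1:
  Read off the nodal solution: V_2 = 9.714 V
Part 2:
  I_R2 = (V_1 - V_2)/R2 = (0 - 9.714)/68000 = -0.0001429 A
  Magnitude: I_R2 = 0.0001429 A
Part 3:
  I_R1 = (V_0 - V_1)/R1 = (12 - 0)/12 = 1 A
  P_R1 = I_R1² × R1 = (1)² × 12 = 12 W
Part 4:
  Power in each resistor, P = (ΔV)²/R:
    P_R1 = (12 - 0)²/12 = 12 W
    P_R2 = (0 - 9.714)²/68000 = 0.001388 W
    P_R3 = (12 - 9.714)²/16000 = 0.0003265 W
  P_total = P_R1 + P_R2 + P_R3 = 12 W

Final answers:
1. V_2 = 9.714 V
2. I_R2 = 0.0001429 A
3. P_R1 = 12 W
4. P_total = 12 W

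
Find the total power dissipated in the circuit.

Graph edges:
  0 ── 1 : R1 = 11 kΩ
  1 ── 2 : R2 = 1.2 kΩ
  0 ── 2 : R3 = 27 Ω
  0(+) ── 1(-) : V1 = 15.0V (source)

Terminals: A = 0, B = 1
Nodal analysis, taking node 1 as the 0 V reference.
Source V1 fixes V_0 = 15 V.
KCL at each unknown node (sum of currents leaving = 0; resistances in Ω):
  Node 2: (V_2 - 0)/1200 + (V_2 - 15)/27 = 0
Collecting terms: 0.03787 × V_2 = 0.5556  =>  V_2 = 14.67 V
Power in each resistor, P = (ΔV)²/R:
  P_R1 = (15 - 0)²/11000 = 0.02045 W
  P_R2 = (0 - 14.67)²/1200 = 0.1793 W
  P_R3 = (15 - 14.67)²/27 = 0.004035 W
P_total = P_R1 + P_R2 + P_R3 = 0.2038 W

Final answer: 0.2038 W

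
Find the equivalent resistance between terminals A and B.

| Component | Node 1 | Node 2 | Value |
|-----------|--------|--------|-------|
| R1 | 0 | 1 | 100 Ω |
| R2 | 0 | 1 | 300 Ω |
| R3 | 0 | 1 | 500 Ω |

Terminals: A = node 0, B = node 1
Reduce the network between node 0 (A) and node 1 (B) by series/parallel combination:
  Rp1 = R1 ‖ R2 ‖ R3 (parallel, all between nodes 0 and 1) = 1/(1/100 + 1/300 + 1/500) = 65.22 Ω
R_eq = 65.22 Ω

Final answer: 65.22 Ω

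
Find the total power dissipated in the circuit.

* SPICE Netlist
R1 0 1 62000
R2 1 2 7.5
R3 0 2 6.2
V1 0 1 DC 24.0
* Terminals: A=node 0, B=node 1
Nodal analysis, taking node 1 as the 0 V reference.
Source V1 fixes V_0 = 24 V.
KCL at each unknown node (sum of currents leaving = 0; resistances in Ω):
  Node 2: (V_2 - 0)/7.5 + (V_2 - 24)/6.2 = 0
Collecting terms: 0.2946 × V_2 = 3.871  =>  V_2 = 13.14 V
Power in each resistor, P = (ΔV)²/R:
  P_R1 = (24 - 0)²/62000 = 0.00929 W
  P_R2 = (0 - 13.14)²/7.5 = 23.02 W
  P_R3 = (24 - 13.14)²/6.2 = 19.03 W
P_total = P_R1 + P_R2 + P_R3 = 42.05 W

Final answer: 42.05 W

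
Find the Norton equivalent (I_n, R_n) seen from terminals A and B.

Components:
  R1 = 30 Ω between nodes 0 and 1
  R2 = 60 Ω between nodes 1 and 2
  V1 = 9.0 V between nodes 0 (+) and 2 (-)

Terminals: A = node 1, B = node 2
Find the Thévenin equivalent first; then I_n = V_th/R_th and R_n = R_th.
Step 1 — V_th is the open-circuit voltage V_A - V_B (nothing connected across the terminals).
Nodal analysis, taking node 2 as the 0 V reference.
Source V1 fixes V_0 = 9 V.
KCL at each unknown node (sum of currents leaving = 0; resistances in Ω):
  Node 1: (V_1 - 9)/30 + (V_1 - 0)/60 = 0
Collecting terms: 0.05 × V_1 = 0.3  =>  V_1 = 6 V
V_th = V_1 - V_2 = 6 - 0 = 6 V
Step 2 — R_th: zero the source — replace V1 by a short circuit (node 2 merges into node 0) — and find the resistance seen between A (node 1) and B (node 0).
Reduce the network between node 1 (A) and node 0 (B) by series/parallel combination:
  Rp1 = R1 ‖ R2 (parallel, both between nodes 0 and 1) = 1/(1/30 + 1/60) = 20 Ω
R_th = 20 Ω
I_n = V_th/R_th = 6/20 = 0.3 A, and R_n = R_th = 20 Ω

Final answer: I_n = 0.3 A, R_n = 20 Ω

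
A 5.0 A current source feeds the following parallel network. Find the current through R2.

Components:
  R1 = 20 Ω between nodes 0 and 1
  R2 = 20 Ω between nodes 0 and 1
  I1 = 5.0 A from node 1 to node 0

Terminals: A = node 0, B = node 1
All resistors sit directly between nodes 0 and 1, so they are in parallel and share one voltage V; the full source current 5 A splits among them.
1/R_par = 1/20 + 1/20 = 0.1 S  =>  R_par = 10 Ω
V = I × R_par = 5 × 10 = 50 V
I_R2 = V/R2 = 50/20 = 2.5 A

Final answer: 2.5 A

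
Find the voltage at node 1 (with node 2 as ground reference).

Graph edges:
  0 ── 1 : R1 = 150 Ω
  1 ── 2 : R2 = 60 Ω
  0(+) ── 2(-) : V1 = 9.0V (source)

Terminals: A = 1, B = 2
Nodal analysis, taking node 2 as the 0 V reference.
Source V1 fixes V_0 = 9 V.
KCL at each unknown node (sum of currents leaving = 0; resistances in Ω):
  Node 1: (V_1 - 9)/150 + (V_1 - 0)/60 = 0
Collecting terms: 0.02333 × V_1 = 0.06  =>  V_1 = 2.571 V
The requested potential is V_1 = 2.571 V.

Final answer: V_1 = 2.571 V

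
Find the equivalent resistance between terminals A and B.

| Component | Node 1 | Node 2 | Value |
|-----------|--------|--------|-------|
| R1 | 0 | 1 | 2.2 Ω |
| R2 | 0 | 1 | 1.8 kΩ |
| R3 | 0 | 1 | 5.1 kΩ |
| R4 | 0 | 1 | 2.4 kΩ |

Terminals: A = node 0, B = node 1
Reduce the network between node 0 (A) and node 1 (B) by series/parallel combination:
  Rp1 = R1 ‖ R2 ‖ R3 ‖ R4 (parallel, all between nodes 0 and 1) = 1/(1/2.2 + 1/1800 + 1/5100 + 1/2400) = 2.194 Ω
R_eq = 2.194 Ω

Final answer: 2.194 Ω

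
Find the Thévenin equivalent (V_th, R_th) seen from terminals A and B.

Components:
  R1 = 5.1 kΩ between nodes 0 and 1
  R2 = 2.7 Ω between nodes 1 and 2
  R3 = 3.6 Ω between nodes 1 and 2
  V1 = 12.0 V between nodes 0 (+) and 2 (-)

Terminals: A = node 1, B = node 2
Step 1 — V_th is the open-circuit voltage V_A - V_B (nothing connected across the terminals).
Nodal analysis, taking node 2 as the 0 V reference.
Source V1 fixes V_0 = 12 V.
KCL at each unknown node (sum of currents leaving = 0; resistances in Ω):
  Node 1: (V_1 - 12)/5100 + (V_1 - 0)/2.7 + (V_1 - 0)/3.6 = 0
Collecting terms: 0.6483 × V_1 = 0.002353  =>  V_1 = 0.003629 V
V_th = V_1 - V_2 = 0.003629 - 0 = 0.003629 V
Step 2 — R_th: zero the source — replace V1 by a short circuit (node 2 merges into node 0) — and find the resistance seen between A (node 1) and B (node 0).
Reduce the network between node 1 (A) and node 0 (B) by series/parallel combination:
  Rp1 = R1 ‖ R2 ‖ R3 (parallel, all between nodes 0 and 1) = 1/(1/5100 + 1/2.7 + 1/3.6) = 1.542 Ω
R_th = 1.542 Ω

Final answer: V_th = 0.003629 V, R_th = 1.542 Ω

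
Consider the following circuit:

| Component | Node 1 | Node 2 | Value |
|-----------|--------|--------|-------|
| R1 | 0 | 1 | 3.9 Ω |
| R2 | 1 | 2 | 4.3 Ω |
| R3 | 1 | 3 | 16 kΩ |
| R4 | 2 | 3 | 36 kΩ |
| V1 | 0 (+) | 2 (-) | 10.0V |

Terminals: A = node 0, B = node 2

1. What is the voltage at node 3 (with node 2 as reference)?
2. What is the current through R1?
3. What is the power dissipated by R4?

Nodal analysis, taking node 2 as the 0 V reference.
Source V1 fixes V_0 = 10 V.
KCL at each unknown node (sum of currents leaving = 0; resistances in Ω):
  Node 1: (V_1 - 10)/3.9 + (V_1 - 0)/4.3 + (V_1 - V_3)/16000 = 0
  Node 3: (V_3 - V_1)/16000 + (V_3 - 0)/36000 = 0
Collecting terms (coefficients in siemens):
  0.489·V_1 - 0.0000625·V_3 = 2.564
  0.00009028·V_3 - 0.0000625·V_1 = 0
Determinant D = (0.489)(0.00009028) - (-0.0000625)(-0.0000625) = 0.00004414
V_1 = [(2.564)(0.00009028) - (-0.0000625)(0)]/D = 5.244 V
V_3 = [(0.489)(0) - (2.564)(-0.0000625)]/D = 3.63 V
Part 1:
  Read off the nodal solution: V_3 = 3.63 V
Part 2:
  I_R1 = (V_0 - V_1)/R1 = (10 - 5.244)/3.9 = 1.22 A
  Magnitude: I_R1 = 1.22 A
Part 3:
  I_R4 = (V_2 - V_3)/R4 = (0 - 3.63)/36000 = -0.0001008 A
  P_R4 = I_R4² × R4 = (-0.0001008)² × 36000 = 0.0003661 W

Final answers:
1. V_3 = 3.63 V
2. I_R1 = 1.22 A
3. P_R4 = 0.0003661 W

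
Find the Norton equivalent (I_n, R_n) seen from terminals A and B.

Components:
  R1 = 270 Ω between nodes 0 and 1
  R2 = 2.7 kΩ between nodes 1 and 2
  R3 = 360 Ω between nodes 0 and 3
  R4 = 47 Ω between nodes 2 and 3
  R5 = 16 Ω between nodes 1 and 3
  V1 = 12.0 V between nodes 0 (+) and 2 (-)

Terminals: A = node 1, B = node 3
Find the Thévenin equivalent first; then I_n = V_th/R_th and R_n = R_th.
Step 1 — V_th is the open-circuit voltage V_A - V_B (nothing connected across the terminals).
Nodal analysis, taking node 2 as the 0 V reference.
Source V1 fixes V_0 = 12 V.
KCL at each unknown node (sum of currents leaving = 0; resistances in Ω):
  Node 1: (V_1 - 12)/270 + (V_1 - 0)/2700 + (V_1 - V_3)/16 = 0
  Node 3: (V_3 - 12)/360 + (V_3 - 0)/47 + (V_3 - V_1)/16 = 0
Collecting terms (coefficients in siemens):
  0.06657·V_1 - 0.0625·V_3 = 0.04444
  0.08655·V_3 - 0.0625·V_1 = 0.03333
Determinant D = (0.06657)(0.08655) - (-0.0625)(-0.0625) = 0.001856
V_1 = [(0.04444)(0.08655) - (-0.0625)(0.03333)]/D = 3.195 V
V_3 = [(0.06657)(0.03333) - (0.04444)(-0.0625)]/D = 2.692 V
V_th = V_1 - V_3 = 3.195 - 2.692 = 0.5028 V
Step 2 — R_th: zero the source — replace V1 by a short circuit (node 2 merges into node 0) — and find the resistance seen between A (node 1) and B (node 3).
Reduce the network between node 1 (A) and node 3 (B) by series/parallel combination:
  Rp1 = R1 ‖ R2 (parallel, both between nodes 0 and 1) = 1/(1/270 + 1/2700) = 245.5 Ω
  Rp2 = R3 ‖ R4 (parallel, both between nodes 0 and 3) = 1/(1/360 + 1/47) = 41.57 Ω
  Rs1 = Rp1 + Rp2 (series, joined only at node 0) = 245.5 + 41.57 = 287 Ω
  Rp3 = R5 ‖ Rs1 (parallel, both between nodes 1 and 3) = 1/(1/16 + 1/287) = 15.16 Ω
R_th = 15.16 Ω
I_n = V_th/R_th = 0.5028/15.16 = 0.03318 A, and R_n = R_th = 15.16 Ω

Final answer: I_n = 0.03318 A, R_n = 15.16 Ω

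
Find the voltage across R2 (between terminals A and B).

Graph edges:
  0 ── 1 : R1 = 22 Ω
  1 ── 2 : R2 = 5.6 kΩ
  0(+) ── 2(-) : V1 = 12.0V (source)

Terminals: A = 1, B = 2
R1 and R2 are in series across V1 (node 0 → node 1 → node 2), and the output A–B is taken across R2, so this is a voltage divider.
Series current: I = V1/(R1 + R2) = 12/(22 + 5600) = 12/5622 = 0.002134 A
V_R2 = I × R2 = V1 × R2/(R1 + R2) = 12 × 5600/5622 = 11.95 V

Final answer: 11.95 V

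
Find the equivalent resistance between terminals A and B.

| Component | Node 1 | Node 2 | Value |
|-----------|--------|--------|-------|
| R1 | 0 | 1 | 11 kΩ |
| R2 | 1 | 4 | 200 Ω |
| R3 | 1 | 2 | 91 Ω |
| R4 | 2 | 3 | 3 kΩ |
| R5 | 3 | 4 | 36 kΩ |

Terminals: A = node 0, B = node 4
Reduce the network between node 0 (A) and node 4 (B) by series/parallel combination:
  Rs1 = R3 + R4 (series, joined only at node 2) = 91 + 3000 = 3091 Ω
  Rs2 = R5 + Rs1 (series, joined only at node 3) = 36000 + 3091 = 39090 Ω
  Rp1 = R2 ‖ Rs2 (parallel, both between nodes 1 and 4) = 1/(1/200 + 1/39090) = 199 Ω
  Rs3 = R1 + Rp1 (series, joined only at node 1) = 11000 + 199 = 11200 Ω
R_eq = 11.2 kΩ

Final answer: 11.2 kΩ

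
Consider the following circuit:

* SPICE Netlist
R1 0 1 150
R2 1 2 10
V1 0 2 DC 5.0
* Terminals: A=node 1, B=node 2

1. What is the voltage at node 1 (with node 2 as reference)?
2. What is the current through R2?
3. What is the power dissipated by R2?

Nodal analysis, taking node 2 as the 0 V reference.
Source V1 fixes V_0 = 5 V.
KCL at each unknown node (sum of currents leaving = 0; resistances in Ω):
  Node 1: (V_1 - 5)/150 + (V_1 - 0)/10 = 0
Collecting terms: 0.1067 × V_1 = 0.03333  =>  V_1 = 0.3125 V
Part 1:
  Read off the nodal solution: V_1 = 0.3125 V
Part 2:
  I_R2 = (V_1 - V_2)/R2 = (0.3125 - 0)/10 = 0.03125 A
  Magnitude: I_R2 = 0.03125 A
Part 3:
  I_R2 = (V_1 - V_2)/R2 = (0.3125 - 0)/10 = 0.03125 A
  P_R2 = I_R2² × R2 = (0.03125)² × 10 = 0.009766 W

Final answers:
1. V_1 = 0.3125 V
2. I_R2 = 0.03125 A
3. P_R2 = 0.009766 W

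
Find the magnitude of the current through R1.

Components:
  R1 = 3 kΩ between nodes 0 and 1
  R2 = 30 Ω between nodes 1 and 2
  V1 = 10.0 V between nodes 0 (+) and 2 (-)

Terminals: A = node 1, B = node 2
Nodal analysis, taking node 2 as the 0 V reference.
Source V1 fixes V_0 = 10 V.
KCL at each unknown node (sum of currents leaving = 0; resistances in Ω):
  Node 1: (V_1 - 10)/3000 + (V_1 - 0)/30 = 0
Collecting terms: 0.03367 × V_1 = 0.003333  =>  V_1 = 0.09901 V
I_R1 = (V_0 - V_1)/R1 = (10 - 0.09901)/3000 = 0.0033 A
|I_R1| = 0.0033 A

Final answer: |I_R1| = 0.0033 A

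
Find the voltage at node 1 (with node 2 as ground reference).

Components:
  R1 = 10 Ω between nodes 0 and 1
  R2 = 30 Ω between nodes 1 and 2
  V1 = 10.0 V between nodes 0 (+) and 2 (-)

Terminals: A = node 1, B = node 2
Nodal analysis, taking node 2 as the 0 V reference.
Source V1 fixes V_0 = 10 V.
KCL at each unknown node (sum of currents leaving = 0; resistances in Ω):
  Node 1: (V_1 - 10)/10 + (V_1 - 0)/30 = 0
Collecting terms: 0.1333 × V_1 = 1  =>  V_1 = 7.5 V
The requested potential is V_1 = 7.5 V.

Final answer: V_1 = 7.5 V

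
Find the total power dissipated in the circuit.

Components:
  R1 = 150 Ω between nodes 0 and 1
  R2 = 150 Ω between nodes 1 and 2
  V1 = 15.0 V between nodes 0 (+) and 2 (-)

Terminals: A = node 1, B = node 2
Nodal analysis, taking node 2 as the 0 V reference.
Source V1 fixes V_0 = 15 V.
KCL at each unknown node (sum of currents leaving = 0; resistances in Ω):
  Node 1: (V_1 - 15)/150 + (V_1 - 0)/150 = 0
Collecting terms: 0.01333 × V_1 = 0.1  =>  V_1 = 7.5 V
Power in each resistor, P = (ΔV)²/R:
  P_R1 = (15 - 7.5)²/150 = 0.375 W
  P_R2 = (7.5 - 0)²/150 = 0.375 W
P_total = P_R1 + P_R2 = 0.75 W

Final answer: 0.75 W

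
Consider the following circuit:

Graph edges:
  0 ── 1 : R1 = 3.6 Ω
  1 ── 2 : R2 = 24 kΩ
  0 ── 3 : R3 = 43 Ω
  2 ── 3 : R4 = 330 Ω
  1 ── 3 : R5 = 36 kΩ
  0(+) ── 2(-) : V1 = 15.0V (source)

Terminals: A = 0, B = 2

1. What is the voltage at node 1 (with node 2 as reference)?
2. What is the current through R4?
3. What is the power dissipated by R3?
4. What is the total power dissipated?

Nodal analysis, taking node 2 as the 0 V reference.
Source V1 fixes V_0 = 15 V.
KCL at each unknown node (sum of currents leaving = 0; resistances in Ω):
  Node 1: (V_1 - 15)/3.6 + (V_1 - 0)/24000 + (V_1 - V_3)/36000 = 0
  Node 3: (V_3 - 15)/43 + (V_3 - 0)/330 + (V_3 - V_1)/36000 = 0
Collecting terms (coefficients in siemens):
  0.2778·V_1 - 0.00002778·V_3 = 4.167
  0.02631·V_3 - 0.00002778·V_1 = 0.3488
Determinant D = (0.2778)(0.02631) - (-0.00002778)(-0.00002778) = 0.007311
V_1 = [(4.167)(0.02631) - (-0.00002778)(0.3488)]/D = 15 V
V_3 = [(0.2778)(0.3488) - (4.167)(-0.00002778)]/D = 13.27 V
Part 1:
  Read off the nodal solution: V_1 = 15 V
Part 2:
  I_R4 = (V_2 - V_3)/R4 = (0 - 13.27)/330 = -0.04022 A
  Magnitude: I_R4 = 0.04022 A
Part 3:
  I_R3 = (V_0 - V_3)/R3 = (15 - 13.27)/43 = 0.04017 A
  P_R3 = I_R3² × R3 = (0.04017)² × 43 = 0.06939 W
Part 4:
  Power in each resistor, P = (ΔV)²/R:
    P_R1 = (15 - 15)²/3.6 = 0.00000163 W
    P_R2 = (15 - 0)²/24000 = 0.009372 W
    P_R3 = (15 - 13.27)²/43 = 0.06939 W
    P_R4 = (0 - 13.27)²/330 = 0.5338 W
    P_R5 = (15 - 13.27)²/36000 = 0.00008265 W
  P_total = P_R1 + P_R2 + P_R3 + P_R4 + P_R5 = 0.6127 W

Final answers:
1. V_1 = 15 V
2. I_R4 = 0.04022 A
3. P_R3 = 0.06939 W
4. P_total = 0.6127 W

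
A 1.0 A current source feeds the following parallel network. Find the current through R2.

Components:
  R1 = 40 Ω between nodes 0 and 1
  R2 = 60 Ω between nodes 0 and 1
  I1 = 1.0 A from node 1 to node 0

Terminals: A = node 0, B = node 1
All resistors sit directly between nodes 0 and 1, so they are in parallel and share one voltage V; the full source current 1 A splits among them.
1/R_par = 1/40 + 1/60 = 0.04167 S  =>  R_par = 24 Ω
V = I × R_par = 1 × 24 = 24 V
I_R2 = V/R2 = 24/60 = 0.4 A

Final answer: 0.4 A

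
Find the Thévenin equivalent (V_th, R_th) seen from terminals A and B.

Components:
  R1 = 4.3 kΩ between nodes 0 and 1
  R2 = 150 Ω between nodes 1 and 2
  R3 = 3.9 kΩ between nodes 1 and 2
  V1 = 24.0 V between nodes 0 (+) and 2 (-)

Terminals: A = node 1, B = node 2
Step 1 — V_th is the open-circuit voltage V_A - V_B (nothing connected across the terminals).
Nodal analysis, taking node 2 as the 0 V reference.
Source V1 fixes V_0 = 24 V.
KCL at each unknown node (sum of currents leaving = 0; resistances in Ω):
  Node 1: (V_1 - 24)/4300 + (V_1 - 0)/150 + (V_1 - 0)/3900 = 0
Collecting terms: 0.007156 × V_1 = 0.005581  =>  V_1 = 0.78 V
V_th = V_1 - V_2 = 0.78 - 0 = 0.78 V
Step 2 — R_th: zero the source — replace V1 by a short circuit (node 2 merges into node 0) — and find the resistance seen between A (node 1) and B (node 0).
Reduce the network between node 1 (A) and node 0 (B) by series/parallel combination:
  Rp1 = R1 ‖ R2 ‖ R3 (parallel, all between nodes 0 and 1) = 1/(1/4300 + 1/150 + 1/3900) = 139.8 Ω
R_th = 139.8 Ω

Final answer: V_th = 0.78 V, R_th = 139.8 Ω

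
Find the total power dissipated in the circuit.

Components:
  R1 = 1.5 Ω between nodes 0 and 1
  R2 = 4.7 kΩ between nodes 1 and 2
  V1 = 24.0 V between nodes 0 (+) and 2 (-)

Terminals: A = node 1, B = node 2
Nodal analysis, taking node 2 as the 0 V reference.
Source V1 fixes V_0 = 24 V.
KCL at each unknown node (sum of currents leaving = 0; resistances in Ω):
  Node 1: (V_1 - 24)/1.5 + (V_1 - 0)/4700 = 0
Collecting terms: 0.6669 × V_1 = 16  =>  V_1 = 23.99 V
Power in each resistor, P = (ΔV)²/R:
  P_R1 = (24 - 23.99)²/1.5 = 0.00003909 W
  P_R2 = (23.99 - 0)²/4700 = 0.1225 W
P_total = P_R1 + P_R2 = 0.1225 W

Final answer: 0.1225 W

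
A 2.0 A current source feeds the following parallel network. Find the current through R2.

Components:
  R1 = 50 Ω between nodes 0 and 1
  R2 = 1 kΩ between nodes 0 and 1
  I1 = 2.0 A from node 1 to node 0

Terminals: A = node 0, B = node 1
All resistors sit directly between nodes 0 and 1, so they are in parallel and share one voltage V; the full source current 2 A splits among them.
1/R_par = 1/50 + 1/1000 = 0.021 S  =>  R_par = 47.62 Ω
V = I × R_par = 2 × 47.62 = 95.24 V
I_R2 = V/R2 = 95.24/1000 = 0.09524 A

Final answer: 0.09524 A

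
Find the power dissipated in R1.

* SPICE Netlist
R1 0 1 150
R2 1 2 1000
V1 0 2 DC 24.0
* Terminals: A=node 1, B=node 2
Nodal analysis, taking node 2 as the 0 V reference.
Source V1 fixes V_0 = 24 V.
KCL at each unknown node (sum of currents leaving = 0; resistances in Ω):
  Node 1: (V_1 - 24)/150 + (V_1 - 0)/1000 = 0
Collecting terms: 0.007667 × V_1 = 0.16  =>  V_1 = 20.87 V
I_R1 = (V_0 - V_1)/R1 = (24 - 20.87)/150 = 0.02087 A
P_R1 = I_R1² × R1 = (0.02087)² × 150 = 0.06533 W

Final answer: 0.06533 W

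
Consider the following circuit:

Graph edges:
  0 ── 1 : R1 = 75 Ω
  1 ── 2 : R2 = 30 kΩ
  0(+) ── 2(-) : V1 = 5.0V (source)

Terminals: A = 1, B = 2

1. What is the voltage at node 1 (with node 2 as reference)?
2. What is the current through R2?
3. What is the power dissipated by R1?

Nodal analysis, taking node 2 as the 0 V reference.
Source V1 fixes V_0 = 5 V.
KCL at each unknown node (sum of currents leaving = 0; resistances in Ω):
  Node 1: (V_1 - 5)/75 + (V_1 - 0)/30000 = 0
Collecting terms: 0.01337 × V_1 = 0.06667  =>  V_1 = 4.988 V
Part 1:
  Read off the nodal solution: V_1 = 4.988 V
Part 2:
  I_R2 = (V_1 - V_2)/R2 = (4.988 - 0)/30000 = 0.0001663 A
  Magnitude: I_R2 = 0.0001663 A
Part 3:
  I_R1 = (V_0 - V_1)/R1 = (5 - 4.988)/75 = 0.0001663 A
  P_R1 = I_R1² × R1 = (0.0001663)² × 75 = 0.000002073 W

Final answers:
1. V_1 = 4.988 V
2. I_R2 = 0.0001663 A
3. P_R1 = 2.073e-06 W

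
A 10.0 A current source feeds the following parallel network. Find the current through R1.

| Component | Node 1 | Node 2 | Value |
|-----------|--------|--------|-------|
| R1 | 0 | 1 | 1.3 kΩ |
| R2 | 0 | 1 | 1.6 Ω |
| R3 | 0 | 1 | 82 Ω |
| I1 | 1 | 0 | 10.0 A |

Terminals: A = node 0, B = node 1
All resistors sit directly between nodes 0 and 1, so they are in parallel and share one voltage V; the full source current 10 A splits among them.
1/R_par = 1/1300 + 1/1.6 + 1/82 = 0.638 S  =>  R_par = 1.567 Ω
V = I × R_par = 10 × 1.567 = 15.67 V
I_R1 = V/R1 = 15.67/1300 = 0.01206 A

Final answer: 0.01206 A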